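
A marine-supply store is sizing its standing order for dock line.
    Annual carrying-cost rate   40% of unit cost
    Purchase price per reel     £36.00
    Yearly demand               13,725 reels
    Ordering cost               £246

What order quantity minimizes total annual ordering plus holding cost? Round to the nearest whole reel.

685 reels

H = i·C = 0.4 × £36 = £14.4000 per reel-year
Q* = √(2·D·S / H) = √(2·13,725·246 / 14.4) = √468,937.5 ≈ 684.79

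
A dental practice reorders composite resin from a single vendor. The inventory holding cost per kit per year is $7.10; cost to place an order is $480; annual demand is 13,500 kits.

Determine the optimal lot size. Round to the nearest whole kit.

Optimal lot size Q* = (2 × 13,500 × $480 / $7.1)^½ ≈ 1,351.06

1,351 kits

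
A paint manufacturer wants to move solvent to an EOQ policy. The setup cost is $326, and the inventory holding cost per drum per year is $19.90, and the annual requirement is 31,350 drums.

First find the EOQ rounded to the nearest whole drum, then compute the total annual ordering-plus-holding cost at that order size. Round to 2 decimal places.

EOQ = √(2DS/H) = √(2 × 31,350 × 326 / 19.9)
    = √(1,027,145.73) ≈ 1,013.48 → Q = 1,013 drums
Ordering: D/Q × S = 31,350/1,013 × $326 = $10,088.94
Holding:  Q/2 × H = 1,013/2 × $19.9 = $10,079.35
Total = $10,088.94 + $10,079.35 = $20,168.29

$20,168.29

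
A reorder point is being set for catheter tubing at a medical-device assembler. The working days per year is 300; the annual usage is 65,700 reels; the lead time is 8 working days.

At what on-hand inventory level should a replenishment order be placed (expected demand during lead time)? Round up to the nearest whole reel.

1,752 reels

Daily demand d = 65,700 / 300 = 219.000 reels/day
Demand during lead time = 219.000 × 8 = 1,752.00
Reorder point = 1,752.00 → round up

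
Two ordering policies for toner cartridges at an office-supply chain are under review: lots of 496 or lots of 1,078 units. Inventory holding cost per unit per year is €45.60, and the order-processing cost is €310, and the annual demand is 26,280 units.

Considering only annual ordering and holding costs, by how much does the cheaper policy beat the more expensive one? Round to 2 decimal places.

For each Q, cost = (D/Q)·S + (Q/2)·H.
TC(496) = (26,280/496)×310 + (496/2)×45.6 = €27,733.80
TC(1,078) = (26,280/1,078)×310 + (1,078/2)×45.6 = €32,135.73
Cheaper: Q = 496.  Difference = €4,401.93

€4,401.93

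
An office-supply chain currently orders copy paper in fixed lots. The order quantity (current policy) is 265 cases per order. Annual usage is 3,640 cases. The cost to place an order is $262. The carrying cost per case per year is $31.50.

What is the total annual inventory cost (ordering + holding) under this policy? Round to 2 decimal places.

Annual ordering cost = (D/Q)·S = (3,640/265) × 262 = $3,598.79
Annual holding cost  = (Q/2)·H = (265/2) × 31.5 = $4,173.75
Total = $3,598.79 + $4,173.75 = $7,772.54

$7,772.54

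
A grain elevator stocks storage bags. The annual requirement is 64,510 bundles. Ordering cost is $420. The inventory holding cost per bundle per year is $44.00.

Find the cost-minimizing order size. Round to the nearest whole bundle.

Q* = √(2·D·S / H) = √(2·64,510·420 / 44) = √1,231,554.5 ≈ 1,109.75

1,110 bundles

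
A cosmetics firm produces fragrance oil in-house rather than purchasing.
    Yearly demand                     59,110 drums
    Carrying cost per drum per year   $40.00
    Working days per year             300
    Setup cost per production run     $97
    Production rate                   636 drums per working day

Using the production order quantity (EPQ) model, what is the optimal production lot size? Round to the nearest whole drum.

Daily demand d = 59,110/300 = 197.033; p = 636; 1 − d/p = 0.69020
EPQ = √(2DS / (H(1 − d/p)))
    = √(2 × 59,110 × 97 / (40 × 0.69020)) ≈ 644.49

644 drums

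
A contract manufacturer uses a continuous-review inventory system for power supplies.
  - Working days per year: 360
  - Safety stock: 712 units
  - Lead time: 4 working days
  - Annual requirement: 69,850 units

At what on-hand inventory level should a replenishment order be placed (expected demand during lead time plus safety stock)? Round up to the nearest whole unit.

1,489 units

Daily demand d = 69,850 / 360 = 194.028 units/day
Demand during lead time = 194.028 × 4 = 776.11
Reorder point = 776.11 + 712 = 1,488.11 → round up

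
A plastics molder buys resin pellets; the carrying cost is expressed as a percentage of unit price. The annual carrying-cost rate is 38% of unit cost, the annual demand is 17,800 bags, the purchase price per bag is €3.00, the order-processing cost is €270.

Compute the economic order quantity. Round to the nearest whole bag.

2,904 bags

H = i·C = 0.38 × €3 = €1.1400 per bag-year
2DS/H = 2·17,800·270/1.14 = 8,431,578.95
EOQ = √8,431,578.95 ≈ 2,903.72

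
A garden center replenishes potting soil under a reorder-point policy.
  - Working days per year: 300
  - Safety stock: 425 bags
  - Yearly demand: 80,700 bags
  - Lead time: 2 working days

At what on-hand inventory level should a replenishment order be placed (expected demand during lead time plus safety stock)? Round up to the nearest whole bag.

963 bags

Daily demand d = 80,700 / 300 = 269.000 bags/day
Demand during lead time = 269.000 × 2 = 538.00
Reorder point = 538.00 + 425 = 963.00 → round up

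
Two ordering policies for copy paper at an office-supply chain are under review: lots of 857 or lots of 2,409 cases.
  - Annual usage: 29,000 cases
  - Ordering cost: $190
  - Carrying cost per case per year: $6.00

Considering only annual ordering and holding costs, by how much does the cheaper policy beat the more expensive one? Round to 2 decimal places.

$513.85

TC(Q) = (D/Q)S + (Q/2)H
TC(857) = (29,000/857)×190 + (857/2)×6 = $9,000.40
TC(2,409) = (29,000/2,409)×190 + (2,409/2)×6 = $9,514.26
|ΔTC| = |$9,000.40 − $9,514.26| = $513.85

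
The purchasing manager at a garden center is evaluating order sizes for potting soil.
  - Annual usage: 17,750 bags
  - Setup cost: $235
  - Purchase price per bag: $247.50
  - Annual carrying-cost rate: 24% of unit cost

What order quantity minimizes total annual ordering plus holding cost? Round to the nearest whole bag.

375 bags

Holding cost per bag per year: H = 24% × $247.5 = $59.4000
EOQ = √(2DS/H) = √(2 × 17,750 × 235 / 59.4)
    = √(140,446.13) ≈ 374.76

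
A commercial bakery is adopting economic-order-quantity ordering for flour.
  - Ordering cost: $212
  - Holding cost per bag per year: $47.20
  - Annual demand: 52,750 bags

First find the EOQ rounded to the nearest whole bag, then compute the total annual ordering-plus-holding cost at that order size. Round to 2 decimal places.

EOQ = √(2DS/H) = √(2 × 52,750 × 212 / 47.2)
    = √(473,855.93) ≈ 688.37 → Q = 688 bags
Orders/yr = 52,750/688 = 76.672; ordering cost = 76.672 × $212 = $16,254.36
Average inventory = 688/2 = 344; holding cost = 344 × $47.2 = $16,236.80
Total = $16,254.36 + $16,236.80 = $32,491.16

$32,491.16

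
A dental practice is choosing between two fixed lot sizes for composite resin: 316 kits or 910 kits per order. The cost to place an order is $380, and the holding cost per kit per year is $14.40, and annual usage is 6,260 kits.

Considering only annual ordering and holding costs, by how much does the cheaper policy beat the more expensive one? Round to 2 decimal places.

TC(Q) = (D/Q)S + (Q/2)H
TC(316) = (6,260/316)×380 + (316/2)×14.4 = $9,803.05
TC(910) = (6,260/910)×380 + (910/2)×14.4 = $9,166.07
Lots of 910 are cheaper by $636.98.

$636.98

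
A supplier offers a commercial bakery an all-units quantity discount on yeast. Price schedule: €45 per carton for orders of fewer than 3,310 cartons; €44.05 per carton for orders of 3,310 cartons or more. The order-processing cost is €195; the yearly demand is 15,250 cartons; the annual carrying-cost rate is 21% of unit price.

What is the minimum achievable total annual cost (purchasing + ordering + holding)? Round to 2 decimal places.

€687,970.49

H₁ = 21%×€45 = €9.4500;  H₂ = 21%×€44.05 = €9.2505
EOQ₁ = √(2×15,250×195/9.4500) = 793.33  (< 3,310, feasible at tier 1)
EOQ₂ = √(2×15,250×195/9.2505) = 801.83  (< 3,310 → use Q = 3,310 at tier-2 price)
TC(tier 1 (EOQ₁), Q≈793.3) = €693,746.92
TC(tier 2, Q≈3,310.0) = €687,970.49
Minimum at tier 2: €687,970.49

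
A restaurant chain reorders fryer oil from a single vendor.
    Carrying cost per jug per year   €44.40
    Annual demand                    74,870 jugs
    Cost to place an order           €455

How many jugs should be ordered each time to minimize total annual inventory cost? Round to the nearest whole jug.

2DS/H = 2·74,870·455/44.4 = 1,534,497.75
EOQ = √1,534,497.75 ≈ 1,238.75

1,239 jugs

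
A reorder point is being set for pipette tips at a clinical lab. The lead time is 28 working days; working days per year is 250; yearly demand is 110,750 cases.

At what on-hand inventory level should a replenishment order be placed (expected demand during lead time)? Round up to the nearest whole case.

12,404 cases

Daily demand d = 110,750 / 250 = 443.000 cases/day
Demand during lead time = 443.000 × 28 = 12,404.00
Reorder point = 12,404.00 → round up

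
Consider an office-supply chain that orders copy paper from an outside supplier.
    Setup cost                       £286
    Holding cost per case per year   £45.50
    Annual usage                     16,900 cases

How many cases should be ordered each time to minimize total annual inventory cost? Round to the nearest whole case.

461 cases

Optimal lot size Q* = (2 × 16,900 × £286 / £45.5)^½ ≈ 460.93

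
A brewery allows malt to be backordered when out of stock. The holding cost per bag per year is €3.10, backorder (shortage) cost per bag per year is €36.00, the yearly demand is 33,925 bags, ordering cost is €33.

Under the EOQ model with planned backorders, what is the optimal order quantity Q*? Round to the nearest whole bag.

Basic EOQ = √(2·33,925·33/3.1) = 849.867
Backorder adjustment √((H+b)/b) = √((3.1+36)/36) = 1.0422
Q* = 849.867 × 1.0422 ≈ 885.70

886 bags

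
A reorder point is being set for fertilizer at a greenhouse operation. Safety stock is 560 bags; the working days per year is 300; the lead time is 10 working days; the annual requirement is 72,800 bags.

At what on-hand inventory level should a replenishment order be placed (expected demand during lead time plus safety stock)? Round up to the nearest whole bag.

Daily demand d = 72,800 / 300 = 242.667 bags/day
Demand during lead time = 242.667 × 10 = 2,426.67
Reorder point = 2,426.67 + 560 = 2,986.67 → round up

2,987 bags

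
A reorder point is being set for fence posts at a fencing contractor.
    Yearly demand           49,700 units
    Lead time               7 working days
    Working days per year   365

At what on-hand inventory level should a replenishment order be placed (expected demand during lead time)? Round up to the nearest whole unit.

Daily demand d = 49,700 / 365 = 136.164 units/day
Demand during lead time = 136.164 × 7 = 953.15
Reorder point = 953.15 → round up

954 units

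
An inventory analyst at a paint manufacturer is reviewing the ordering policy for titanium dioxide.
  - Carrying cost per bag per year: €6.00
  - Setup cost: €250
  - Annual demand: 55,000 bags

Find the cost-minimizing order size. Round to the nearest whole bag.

Optimal lot size Q* = (2 × 55,000 × €250 / €6)^½ ≈ 2,140.87

2,141 bags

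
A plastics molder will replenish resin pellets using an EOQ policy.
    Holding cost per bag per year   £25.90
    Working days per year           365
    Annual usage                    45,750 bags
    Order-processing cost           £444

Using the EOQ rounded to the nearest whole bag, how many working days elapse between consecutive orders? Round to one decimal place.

10.0 days

2DS/H = 2·45,750·444/25.9 = 1,568,571.43
EOQ = √1,568,571.43 ≈ 1,252.43 → Q = 1,252 bags
Days between orders = 365 / (D/Q) = 365 / 36.542 ≈ 9.989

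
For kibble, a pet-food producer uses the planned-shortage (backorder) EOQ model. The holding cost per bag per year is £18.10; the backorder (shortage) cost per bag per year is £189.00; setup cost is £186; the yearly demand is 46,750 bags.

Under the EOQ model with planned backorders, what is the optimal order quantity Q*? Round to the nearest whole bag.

Basic EOQ = √(2·46,750·186/18.1) = 980.219
Backorder adjustment √((H+b)/b) = √((18.1+189)/189) = 1.0468
Q* = 980.219 × 1.0468 ≈ 1,026.08

1,026 bags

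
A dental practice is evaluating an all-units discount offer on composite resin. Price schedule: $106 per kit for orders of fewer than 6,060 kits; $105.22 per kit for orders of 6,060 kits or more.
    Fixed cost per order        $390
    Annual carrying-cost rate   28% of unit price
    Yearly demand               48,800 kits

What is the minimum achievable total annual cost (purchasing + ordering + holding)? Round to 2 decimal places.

$5,206,411.60

H₁ = 28%×$106 = $29.6800;  H₂ = 28%×$105.22 = $29.4616
EOQ₁ = √(2×48,800×390/29.6800) = 1,132.47  (< 6,060, feasible at tier 1)
EOQ₂ = √(2×48,800×390/29.4616) = 1,136.66  (< 6,060 → use Q = 6,060 at tier-2 price)
TC(tier 1 (EOQ₁), Q≈1,132.5) = $5,206,411.60
TC(tier 2, Q≈6,060.0) = $5,227,145.24
Minimum at tier 1 (EOQ₁): $5,206,411.60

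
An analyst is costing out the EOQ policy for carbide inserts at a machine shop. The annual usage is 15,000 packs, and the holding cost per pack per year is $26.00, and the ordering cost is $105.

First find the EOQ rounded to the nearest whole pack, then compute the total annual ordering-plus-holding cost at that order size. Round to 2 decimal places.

EOQ = √(2DS/H) = √(2 × 15,000 × 105 / 26)
    = √(121,153.85) ≈ 348.07 → Q = 348 packs
Orders/yr = 15,000/348 = 43.103; ordering cost = 43.103 × $105 = $4,525.86
Average inventory = 348/2 = 174; holding cost = 174 × $26 = $4,524.00
Total = $4,525.86 + $4,524.00 = $9,049.86

$9,049.86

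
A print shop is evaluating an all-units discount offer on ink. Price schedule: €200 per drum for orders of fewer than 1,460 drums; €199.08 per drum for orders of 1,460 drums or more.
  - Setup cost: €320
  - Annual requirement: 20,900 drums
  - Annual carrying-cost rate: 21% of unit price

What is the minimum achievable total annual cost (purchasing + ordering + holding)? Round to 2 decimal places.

H₁ = 21%×€200 = €42.0000;  H₂ = 21%×€199.08 = €41.8068
EOQ₁ = √(2×20,900×320/42.0000) = 564.34  (< 1,460, feasible at tier 1)
EOQ₂ = √(2×20,900×320/41.8068) = 565.64  (< 1,460 → use Q = 1,460 at tier-2 price)
TC(tier 1 (EOQ₁), Q≈564.3) = €4,203,702.15
TC(tier 2, Q≈1,460.0) = €4,195,871.79
Minimum at tier 2: €4,195,871.79

€4,195,871.79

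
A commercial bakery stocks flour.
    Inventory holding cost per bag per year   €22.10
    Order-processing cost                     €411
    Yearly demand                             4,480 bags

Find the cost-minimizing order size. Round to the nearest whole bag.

Optimal lot size Q* = (2 × 4,480 × €411 / €22.1)^½ ≈ 408.21

408 bags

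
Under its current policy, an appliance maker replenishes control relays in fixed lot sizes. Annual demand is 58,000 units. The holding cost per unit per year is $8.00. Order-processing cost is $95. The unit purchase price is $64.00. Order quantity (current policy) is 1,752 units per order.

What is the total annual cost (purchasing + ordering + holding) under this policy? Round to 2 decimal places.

Annual ordering cost = (D/Q)·S = (58,000/1,752) × 95 = $3,144.98
Annual holding cost  = (Q/2)·H = (1,752/2) × 8 = $7,008.00
Purchase cost = D·C = 58,000 × 64 = $3,712,000.00
Total = $3,144.98 + $7,008.00 + $3,712,000.00 = $3,722,152.98

$3,722,152.98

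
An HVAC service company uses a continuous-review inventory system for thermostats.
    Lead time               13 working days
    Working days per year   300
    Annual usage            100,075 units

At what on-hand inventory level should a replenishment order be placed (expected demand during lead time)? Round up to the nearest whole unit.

Daily demand d = 100,075 / 300 = 333.583 units/day
Demand during lead time = 333.583 × 13 = 4,336.58
Reorder point = 4,336.58 → round up

4,337 units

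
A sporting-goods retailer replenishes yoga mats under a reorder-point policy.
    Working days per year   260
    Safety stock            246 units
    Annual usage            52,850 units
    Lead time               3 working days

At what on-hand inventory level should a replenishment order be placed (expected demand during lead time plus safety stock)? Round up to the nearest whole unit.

Daily demand d = 52,850 / 260 = 203.269 units/day
Demand during lead time = 203.269 × 3 = 609.81
Reorder point = 609.81 + 246 = 855.81 → round up

856 units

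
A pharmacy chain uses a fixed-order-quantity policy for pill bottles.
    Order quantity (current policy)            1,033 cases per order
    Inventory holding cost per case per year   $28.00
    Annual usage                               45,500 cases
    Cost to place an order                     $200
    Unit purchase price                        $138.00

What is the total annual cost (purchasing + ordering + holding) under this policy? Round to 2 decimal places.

Annual ordering cost = (D/Q)·S = (45,500/1,033) × 200 = $8,809.29
Annual holding cost  = (Q/2)·H = (1,033/2) × 28 = $14,462.00
Purchase cost = D·C = 45,500 × 138 = $6,279,000.00
Total = $8,809.29 + $14,462.00 + $6,279,000.00 = $6,302,271.29

$6,302,271.29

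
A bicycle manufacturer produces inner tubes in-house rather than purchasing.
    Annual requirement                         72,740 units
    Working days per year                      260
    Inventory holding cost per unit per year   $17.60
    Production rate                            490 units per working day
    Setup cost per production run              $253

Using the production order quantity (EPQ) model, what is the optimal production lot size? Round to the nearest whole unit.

Daily demand d = 72,740/260 = 279.769; p = 490; 1 − d/p = 0.42904
EPQ = √(2DS / (H(1 − d/p)))
    = √(2 × 72,740 × 253 / (17.6 × 0.42904)) ≈ 2,207.78

2,208 units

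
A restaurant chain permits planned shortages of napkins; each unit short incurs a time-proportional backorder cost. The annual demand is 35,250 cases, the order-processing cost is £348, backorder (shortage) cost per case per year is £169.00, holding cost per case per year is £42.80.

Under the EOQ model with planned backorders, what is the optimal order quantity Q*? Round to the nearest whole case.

Q* = √(2DS/H) · √((H + b)/b)
   = √(2 × 35,250 × 348 / 42.8) · √((42.8 + 169) / 169)
   = 757.116 × 1.1195 ≈ 847.58

848 cases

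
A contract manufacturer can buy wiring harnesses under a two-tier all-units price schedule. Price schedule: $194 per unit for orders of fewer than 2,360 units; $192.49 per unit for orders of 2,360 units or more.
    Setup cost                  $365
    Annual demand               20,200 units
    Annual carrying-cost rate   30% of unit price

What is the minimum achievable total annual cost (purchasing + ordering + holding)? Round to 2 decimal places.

$3,948,095.34

H₁ = 30%×$194 = $58.2000;  H₂ = 30%×$192.49 = $57.7470
EOQ₁ = √(2×20,200×365/58.2000) = 503.36  (< 2,360, feasible at tier 1)
EOQ₂ = √(2×20,200×365/57.7470) = 505.33  (< 2,360 → use Q = 2,360 at tier-2 price)
TC(tier 1 (EOQ₁), Q≈503.4) = $3,948,095.34
TC(tier 2, Q≈2,360.0) = $3,959,563.61
Minimum at tier 1 (EOQ₁): $3,948,095.34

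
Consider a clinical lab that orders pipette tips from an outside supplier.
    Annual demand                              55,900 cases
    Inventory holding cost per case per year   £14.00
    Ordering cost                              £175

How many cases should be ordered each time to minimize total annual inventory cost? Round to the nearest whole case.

1,182 cases

EOQ = √(2DS/H) = √(2 × 55,900 × 175 / 14)
    = √(1,397,500.00) ≈ 1,182.16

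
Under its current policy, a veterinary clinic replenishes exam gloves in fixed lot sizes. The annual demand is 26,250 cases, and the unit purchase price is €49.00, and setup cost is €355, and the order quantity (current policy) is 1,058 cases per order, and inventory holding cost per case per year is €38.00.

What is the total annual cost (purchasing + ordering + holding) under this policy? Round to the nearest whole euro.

Ordering: D/Q × S = 26,250/1,058 × €355 = €8,807.89
Holding:  Q/2 × H = 1,058/2 × €38 = €20,102.00
Purchase cost = D·C = 26,250 × 49 = €1,286,250.00
Total = €8,807.89 + €20,102.00 + €1,286,250.00 = €1,315,159.89

€1,315,160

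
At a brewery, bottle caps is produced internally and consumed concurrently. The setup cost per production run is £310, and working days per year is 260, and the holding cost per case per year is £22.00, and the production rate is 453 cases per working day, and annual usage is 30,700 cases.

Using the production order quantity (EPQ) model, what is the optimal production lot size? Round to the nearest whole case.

Daily demand d = 30,700/260 = 118.077; p = 453; 1 − d/p = 0.73934
EPQ = √(2DS / (H(1 − d/p)))
    = √(2 × 30,700 × 310 / (22 × 0.73934)) ≈ 1,081.76

1,082 cases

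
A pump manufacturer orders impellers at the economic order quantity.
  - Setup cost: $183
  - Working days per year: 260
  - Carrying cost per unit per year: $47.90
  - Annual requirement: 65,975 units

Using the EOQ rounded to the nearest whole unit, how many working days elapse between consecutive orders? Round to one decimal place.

2.8 days

2DS/H = 2·65,975·183/47.9 = 504,109.60
EOQ = √504,109.60 ≈ 710.01 → Q = 710 units
Cycle time = (working days × Q)/D = (260 × 710) / 65,975 = 2.798 days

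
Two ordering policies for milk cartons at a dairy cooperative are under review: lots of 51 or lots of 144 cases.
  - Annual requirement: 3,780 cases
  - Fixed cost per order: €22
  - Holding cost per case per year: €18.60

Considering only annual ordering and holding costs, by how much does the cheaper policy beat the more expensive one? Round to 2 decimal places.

TC(Q) = (D/Q)S + (Q/2)H
TC(51) = (3,780/51)×22 + (51/2)×18.6 = €2,104.89
TC(144) = (3,780/144)×22 + (144/2)×18.6 = €1,916.70
|ΔTC| = |€2,104.89 − €1,916.70| = €188.19

€188.19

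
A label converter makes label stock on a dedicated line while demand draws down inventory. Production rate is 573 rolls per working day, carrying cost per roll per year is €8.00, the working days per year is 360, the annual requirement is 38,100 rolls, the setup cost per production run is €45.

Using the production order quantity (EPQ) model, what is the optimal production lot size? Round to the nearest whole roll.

Daily demand d = 38,100/360 = 105.833; p = 573; 1 − d/p = 0.81530
EPQ = √(2DS / (H(1 − d/p)))
    = √(2 × 38,100 × 45 / (8 × 0.81530)) ≈ 725.07

725 rolls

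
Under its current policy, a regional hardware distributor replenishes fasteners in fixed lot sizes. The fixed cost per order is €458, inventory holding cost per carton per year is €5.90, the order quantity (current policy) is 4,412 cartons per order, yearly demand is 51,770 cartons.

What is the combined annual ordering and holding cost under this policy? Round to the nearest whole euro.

€18,390

Ordering: D/Q × S = 51,770/4,412 × €458 = €5,374.13
Holding:  Q/2 × H = 4,412/2 × €5.9 = €13,015.40
Total = €5,374.13 + €13,015.40 = €18,389.53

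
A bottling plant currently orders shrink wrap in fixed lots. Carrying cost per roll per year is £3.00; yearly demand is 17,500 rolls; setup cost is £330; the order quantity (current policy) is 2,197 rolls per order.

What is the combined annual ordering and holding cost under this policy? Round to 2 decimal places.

£5,924.08

Orders/yr = 17,500/2,197 = 7.965; ordering cost = 7.965 × £330 = £2,628.58
Average inventory = 2,197/2 = 1098.5; holding cost = 1098.5 × £3 = £3,295.50
Total = £2,628.58 + £3,295.50 = £5,924.08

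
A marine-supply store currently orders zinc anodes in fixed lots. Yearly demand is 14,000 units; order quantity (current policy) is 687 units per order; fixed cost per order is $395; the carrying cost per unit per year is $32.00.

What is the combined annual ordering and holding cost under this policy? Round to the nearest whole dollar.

$19,041

Ordering: D/Q × S = 14,000/687 × $395 = $8,049.49
Holding:  Q/2 × H = 687/2 × $32 = $10,992.00
Total = $8,049.49 + $10,992.00 = $19,041.49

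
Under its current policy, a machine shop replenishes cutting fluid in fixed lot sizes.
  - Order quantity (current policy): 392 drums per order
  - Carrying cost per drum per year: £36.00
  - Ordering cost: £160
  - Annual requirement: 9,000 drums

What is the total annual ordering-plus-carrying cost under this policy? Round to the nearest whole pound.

£10,729

Ordering: D/Q × S = 9,000/392 × £160 = £3,673.47
Holding:  Q/2 × H = 392/2 × £36 = £7,056.00
Total = £3,673.47 + £7,056.00 = £10,729.47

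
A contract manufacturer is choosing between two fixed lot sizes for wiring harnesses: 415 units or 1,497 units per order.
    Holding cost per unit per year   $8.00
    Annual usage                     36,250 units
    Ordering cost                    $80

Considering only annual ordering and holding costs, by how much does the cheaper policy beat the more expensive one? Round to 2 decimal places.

Annual cost at Q: ordering D·S/Q plus holding Q·H/2.
TC(415) = (36,250/415)×80 + (415/2)×8 = $8,647.95
TC(1,497) = (36,250/1,497)×80 + (1,497/2)×8 = $7,925.21
Cheaper: Q = 1,497.  Difference = $722.74

$722.74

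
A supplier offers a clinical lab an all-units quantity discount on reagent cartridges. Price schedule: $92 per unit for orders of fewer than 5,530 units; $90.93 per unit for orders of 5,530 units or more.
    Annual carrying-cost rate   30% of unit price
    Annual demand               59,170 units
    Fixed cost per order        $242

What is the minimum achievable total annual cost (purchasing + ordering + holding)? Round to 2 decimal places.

H₁ = 30%×$92 = $27.6000;  H₂ = 30%×$90.93 = $27.2790
EOQ₁ = √(2×59,170×242/27.6000) = 1,018.64  (< 5,530, feasible at tier 1)
EOQ₂ = √(2×59,170×242/27.2790) = 1,024.61  (< 5,530 → use Q = 5,530 at tier-2 price)
TC(tier 1 (EOQ₁), Q≈1,018.6) = $5,471,754.35
TC(tier 2, Q≈5,530.0) = $5,458,343.89
Minimum at tier 2: $5,458,343.89

$5,458,343.89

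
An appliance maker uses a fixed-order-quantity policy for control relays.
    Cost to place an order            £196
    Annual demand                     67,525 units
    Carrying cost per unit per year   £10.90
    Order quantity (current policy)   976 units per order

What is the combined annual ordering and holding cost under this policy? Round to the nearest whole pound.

Ordering: D/Q × S = 67,525/976 × £196 = £13,560.35
Holding:  Q/2 × H = 976/2 × £10.9 = £5,319.20
Total = £13,560.35 + £5,319.20 = £18,879.55

£18,880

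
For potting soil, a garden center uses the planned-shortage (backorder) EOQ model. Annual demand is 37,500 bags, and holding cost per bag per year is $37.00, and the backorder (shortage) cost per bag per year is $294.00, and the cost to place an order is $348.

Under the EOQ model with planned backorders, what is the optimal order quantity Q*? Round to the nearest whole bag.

Basic EOQ = √(2·37,500·348/37) = 839.884
Backorder adjustment √((H+b)/b) = √((37+294)/294) = 1.0611
Q* = 839.884 × 1.0611 ≈ 891.17

891 bags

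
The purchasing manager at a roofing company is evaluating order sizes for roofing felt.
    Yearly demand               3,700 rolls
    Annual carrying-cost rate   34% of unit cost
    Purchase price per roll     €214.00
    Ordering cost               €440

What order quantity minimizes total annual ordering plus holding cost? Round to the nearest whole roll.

212 rolls

H = i·C = 0.34 × €214 = €72.7600 per roll-year
Optimal lot size Q* = (2 × 3,700 × €440 / €72.76)^½ ≈ 211.54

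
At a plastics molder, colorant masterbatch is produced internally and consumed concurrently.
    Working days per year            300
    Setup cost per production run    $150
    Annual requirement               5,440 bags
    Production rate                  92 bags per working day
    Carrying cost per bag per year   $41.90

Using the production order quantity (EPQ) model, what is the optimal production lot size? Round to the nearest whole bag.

220 bags

d = 5,440/300 = 18.1333 bags/day;  effective holding cost H(1 − d/p) = 41.9·(1 − 18.1333/92) = 33.64145
Q* = √(2DS / H_eff) = √(2·5,440·150 / 33.64145) ≈ 220.25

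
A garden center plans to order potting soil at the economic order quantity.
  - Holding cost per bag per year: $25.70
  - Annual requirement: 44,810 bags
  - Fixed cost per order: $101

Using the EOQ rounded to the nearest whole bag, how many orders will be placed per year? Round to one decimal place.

2DS/H = 2·44,810·101/25.7 = 352,203.11
EOQ = √352,203.11 ≈ 593.47 → Q = 593
Orders per year = D/Q = 44,810 / 593 = 75.565

75.6 orders per year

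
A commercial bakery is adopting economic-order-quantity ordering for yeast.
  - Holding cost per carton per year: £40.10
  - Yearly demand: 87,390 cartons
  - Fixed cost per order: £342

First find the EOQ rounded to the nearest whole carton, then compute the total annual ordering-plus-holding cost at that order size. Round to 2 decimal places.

Optimal lot size Q* = (2 × 87,390 × £342 / £40.1)^½ ≈ 1,220.92 → Q = 1,221 cartons
Annual ordering cost = (D/Q)·S = (87,390/1,221) × 342 = £24,477.79
Annual holding cost  = (Q/2)·H = (1,221/2) × 40.1 = £24,481.05
Total = £24,477.79 + £24,481.05 = £48,958.84

£48,958.84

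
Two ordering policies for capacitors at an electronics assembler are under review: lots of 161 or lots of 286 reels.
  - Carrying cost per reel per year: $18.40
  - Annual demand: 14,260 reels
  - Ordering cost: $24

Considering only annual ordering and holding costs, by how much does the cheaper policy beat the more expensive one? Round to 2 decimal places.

TC(Q) = (D/Q)S + (Q/2)H
TC(161) = (14,260/161)×24 + (161/2)×18.4 = $3,606.91
TC(286) = (14,260/286)×24 + (286/2)×18.4 = $3,827.84
Lots of 161 are cheaper by $220.93.

$220.93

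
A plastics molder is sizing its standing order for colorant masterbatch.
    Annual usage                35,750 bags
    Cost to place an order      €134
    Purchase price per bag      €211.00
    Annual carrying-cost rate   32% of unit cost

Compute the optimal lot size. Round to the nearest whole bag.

Holding cost per bag per year: H = 32% × €211 = €67.5200
Q* = √(2·D·S / H) = √(2·35,750·134 / 67.52) = √141,898.7 ≈ 376.69

377 bags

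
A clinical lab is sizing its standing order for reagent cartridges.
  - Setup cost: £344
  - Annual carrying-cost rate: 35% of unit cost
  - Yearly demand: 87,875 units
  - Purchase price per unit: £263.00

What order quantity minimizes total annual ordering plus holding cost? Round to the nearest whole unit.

810 units

Carrying cost H = £263 × 35% = £92.0500/unit/yr
Optimal lot size Q* = (2 × 87,875 × £344 / £92.05)^½ ≈ 810.43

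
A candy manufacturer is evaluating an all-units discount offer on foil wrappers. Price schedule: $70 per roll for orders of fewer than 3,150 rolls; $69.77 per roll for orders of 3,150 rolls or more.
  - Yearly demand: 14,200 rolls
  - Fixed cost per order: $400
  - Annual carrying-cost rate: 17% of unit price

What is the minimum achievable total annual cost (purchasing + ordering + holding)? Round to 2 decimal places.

H₁ = 17%×$70 = $11.9000;  H₂ = 17%×$69.77 = $11.8609
EOQ₁ = √(2×14,200×400/11.9000) = 977.05  (< 3,150, feasible at tier 1)
EOQ₂ = √(2×14,200×400/11.8609) = 978.66  (< 3,150 → use Q = 3,150 at tier-2 price)
TC(tier 1 (EOQ₁), Q≈977.0) = $1,005,626.87
TC(tier 2, Q≈3,150.0) = $1,011,218.09
Minimum at tier 1 (EOQ₁): $1,005,626.87

$1,005,626.87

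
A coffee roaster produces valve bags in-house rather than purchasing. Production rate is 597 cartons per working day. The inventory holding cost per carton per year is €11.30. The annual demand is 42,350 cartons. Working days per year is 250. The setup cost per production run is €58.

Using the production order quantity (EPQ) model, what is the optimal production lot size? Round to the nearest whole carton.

779 cartons

Daily demand d = 42,350/250 = 169.400; p = 597; 1 − d/p = 0.71625
EPQ = √(2DS / (H(1 − d/p)))
    = √(2 × 42,350 × 58 / (11.3 × 0.71625)) ≈ 779.08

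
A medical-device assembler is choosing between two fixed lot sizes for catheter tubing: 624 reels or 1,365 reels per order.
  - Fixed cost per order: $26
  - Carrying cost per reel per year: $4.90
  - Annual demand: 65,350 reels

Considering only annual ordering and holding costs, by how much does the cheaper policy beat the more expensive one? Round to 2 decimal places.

TC(Q) = (D/Q)S + (Q/2)H
TC(624) = (65,350/624)×26 + (624/2)×4.9 = $4,251.72
TC(1,365) = (65,350/1,365)×26 + (1,365/2)×4.9 = $4,589.01
Cheaper: Q = 624.  Difference = $337.30

$337.30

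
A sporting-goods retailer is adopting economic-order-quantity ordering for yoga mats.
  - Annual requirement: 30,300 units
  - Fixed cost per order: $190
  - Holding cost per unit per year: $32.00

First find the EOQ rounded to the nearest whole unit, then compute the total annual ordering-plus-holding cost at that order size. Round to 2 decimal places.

$19,195.00

Optimal lot size Q* = (2 × 30,300 × $190 / $32)^½ ≈ 599.84 → Q = 600 units
Ordering: D/Q × S = 30,300/600 × $190 = $9,595.00
Holding:  Q/2 × H = 600/2 × $32 = $9,600.00
Total = $9,595.00 + $9,600.00 = $19,195.00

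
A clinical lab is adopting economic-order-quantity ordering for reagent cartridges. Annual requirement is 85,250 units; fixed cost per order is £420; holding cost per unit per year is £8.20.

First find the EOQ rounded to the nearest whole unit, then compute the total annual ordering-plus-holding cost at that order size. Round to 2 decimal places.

EOQ = √(2DS/H) = √(2 × 85,250 × 420 / 8.2)
    = √(8,732,926.83) ≈ 2,955.15 → Q = 2,955 units
Ordering: D/Q × S = 85,250/2,955 × £420 = £12,116.75
Holding:  Q/2 × H = 2,955/2 × £8.2 = £12,115.50
Total = £12,116.75 + £12,115.50 = £24,232.25

£24,232.25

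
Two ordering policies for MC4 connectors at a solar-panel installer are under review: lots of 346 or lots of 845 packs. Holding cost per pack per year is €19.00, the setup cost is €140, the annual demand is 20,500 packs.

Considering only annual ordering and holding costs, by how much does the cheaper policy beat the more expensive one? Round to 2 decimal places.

€157.85

Annual cost at Q: ordering D·S/Q plus holding Q·H/2.
TC(346) = (20,500/346)×140 + (346/2)×19 = €11,581.80
TC(845) = (20,500/845)×140 + (845/2)×19 = €11,423.95
|ΔTC| = |€11,581.80 − €11,423.95| = €157.85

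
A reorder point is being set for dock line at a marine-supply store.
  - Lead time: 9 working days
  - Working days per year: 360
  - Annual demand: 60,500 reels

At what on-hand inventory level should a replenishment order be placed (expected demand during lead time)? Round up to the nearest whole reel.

1,513 reels

Daily demand d = 60,500 / 360 = 168.056 reels/day
Demand during lead time = 168.056 × 9 = 1,512.50
Reorder point = 1,512.50 → round up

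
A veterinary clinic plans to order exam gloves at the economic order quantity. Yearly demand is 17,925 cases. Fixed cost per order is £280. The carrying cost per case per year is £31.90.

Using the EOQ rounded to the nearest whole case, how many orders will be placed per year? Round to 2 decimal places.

2DS/H = 2·17,925·280/31.9 = 314,670.85
EOQ = √314,670.85 ≈ 560.96 → Q = 561
N = D/Q = 17,925/561 ≈ 31.952 orders/yr

31.95 orders per year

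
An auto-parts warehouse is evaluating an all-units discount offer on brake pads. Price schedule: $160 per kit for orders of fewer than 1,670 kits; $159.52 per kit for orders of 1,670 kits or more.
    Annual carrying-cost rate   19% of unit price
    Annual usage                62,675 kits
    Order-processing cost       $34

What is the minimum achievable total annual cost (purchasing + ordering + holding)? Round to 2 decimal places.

$10,024,499.87

H₁ = 19%×$160 = $30.4000;  H₂ = 19%×$159.52 = $30.3088
EOQ₁ = √(2×62,675×34/30.4000) = 374.42  (< 1,670, feasible at tier 1)
EOQ₂ = √(2×62,675×34/30.3088) = 374.99  (< 1,670 → use Q = 1,670 at tier-2 price)
TC(tier 1 (EOQ₁), Q≈374.4) = $10,039,382.52
TC(tier 2, Q≈1,670.0) = $10,024,499.87
Minimum at tier 2: $10,024,499.87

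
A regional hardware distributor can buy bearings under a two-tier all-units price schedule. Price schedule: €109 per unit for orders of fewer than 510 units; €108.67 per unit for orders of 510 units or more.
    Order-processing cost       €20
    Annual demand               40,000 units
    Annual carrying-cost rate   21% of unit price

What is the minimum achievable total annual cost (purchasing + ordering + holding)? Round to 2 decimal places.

€4,354,187.91

H₁ = 21%×€109 = €22.8900;  H₂ = 21%×€108.67 = €22.8207
EOQ₁ = √(2×40,000×20/22.8900) = 264.39  (< 510, feasible at tier 1)
EOQ₂ = √(2×40,000×20/22.8207) = 264.79  (< 510 → use Q = 510 at tier-2 price)
TC(tier 1 (EOQ₁), Q≈264.4) = €4,366,051.78
TC(tier 2, Q≈510.0) = €4,354,187.91
Minimum at tier 2: €4,354,187.91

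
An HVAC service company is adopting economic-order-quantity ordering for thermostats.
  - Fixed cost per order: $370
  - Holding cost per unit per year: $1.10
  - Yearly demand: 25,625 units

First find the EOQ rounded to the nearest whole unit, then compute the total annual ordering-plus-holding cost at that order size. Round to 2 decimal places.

2DS/H = 2·25,625·370/1.1 = 17,238,636.36
EOQ = √17,238,636.36 ≈ 4,151.94 → Q = 4,152 units
Annual ordering cost = (D/Q)·S = (25,625/4,152) × 370 = $2,283.54
Annual holding cost  = (Q/2)·H = (4,152/2) × 1.1 = $2,283.60
Total = $2,283.54 + $2,283.60 = $4,567.14

$4,567.14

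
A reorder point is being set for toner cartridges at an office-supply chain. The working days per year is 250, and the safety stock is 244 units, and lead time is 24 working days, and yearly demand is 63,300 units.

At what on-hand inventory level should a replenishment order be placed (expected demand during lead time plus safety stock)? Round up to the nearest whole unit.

Daily demand d = 63,300 / 250 = 253.200 units/day
Demand during lead time = 253.200 × 24 = 6,076.80
Reorder point = 6,076.80 + 244 = 6,320.80 → round up

6,321 units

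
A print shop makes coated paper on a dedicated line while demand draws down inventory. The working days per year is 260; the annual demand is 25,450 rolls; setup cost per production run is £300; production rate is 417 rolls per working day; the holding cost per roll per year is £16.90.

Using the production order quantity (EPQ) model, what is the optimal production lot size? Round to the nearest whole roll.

1,087 rolls

d = 25,450/260 = 97.8846 rolls/day;  effective holding cost H(1 − d/p) = 16.9·(1 − 97.8846/417) = 12.93297
Q* = √(2DS / H_eff) = √(2·25,450·300 / 12.93297) ≈ 1,086.60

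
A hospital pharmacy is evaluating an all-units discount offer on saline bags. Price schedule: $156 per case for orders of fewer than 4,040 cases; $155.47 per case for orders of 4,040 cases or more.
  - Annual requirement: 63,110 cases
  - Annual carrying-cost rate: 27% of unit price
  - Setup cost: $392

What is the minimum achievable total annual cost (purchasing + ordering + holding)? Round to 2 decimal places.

$9,890,811.11

H₁ = 27%×$156 = $42.1200;  H₂ = 27%×$155.47 = $41.9769
EOQ₁ = √(2×63,110×392/42.1200) = 1,083.83  (< 4,040, feasible at tier 1)
EOQ₂ = √(2×63,110×392/41.9769) = 1,085.68  (< 4,040 → use Q = 4,040 at tier-2 price)
TC(tier 1 (EOQ₁), Q≈1,083.8) = $9,890,811.11
TC(tier 2, Q≈4,040.0) = $9,902,628.58
Minimum at tier 1 (EOQ₁): $9,890,811.11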